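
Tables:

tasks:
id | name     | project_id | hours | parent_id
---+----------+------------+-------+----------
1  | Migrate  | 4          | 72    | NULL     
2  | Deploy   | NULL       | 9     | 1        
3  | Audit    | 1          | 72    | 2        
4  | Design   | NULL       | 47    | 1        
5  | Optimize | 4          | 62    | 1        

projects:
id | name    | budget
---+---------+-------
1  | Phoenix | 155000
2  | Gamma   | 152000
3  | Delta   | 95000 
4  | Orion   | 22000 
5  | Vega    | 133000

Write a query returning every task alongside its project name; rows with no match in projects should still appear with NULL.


LEFT JOIN keeps every row from tasks (the left table); where project_id has no match in projects, the project columns become NULL. Walk through each task:
  - task 1 (Migrate): project_id=4 -> matches Orion
  - task 2 (Deploy): project_id=NULL, no match -> kept with NULL
  - task 3 (Audit): project_id=1 -> matches Phoenix
  - task 4 (Design): project_id=NULL, no match -> kept with NULL
  - task 5 (Optimize): project_id=4 -> matches Orion
All 5 rows appear; 2 have NULL project.

SQL:
SELECT a.name, b.name AS project
FROM tasks a
LEFT JOIN projects b ON a.project_id = b.id

Result:
name     | project
---------+--------
Migrate  | Orion  
Deploy   | NULL   
Audit    | Phoenix
Design   | NULL   
Optimize | Orion  


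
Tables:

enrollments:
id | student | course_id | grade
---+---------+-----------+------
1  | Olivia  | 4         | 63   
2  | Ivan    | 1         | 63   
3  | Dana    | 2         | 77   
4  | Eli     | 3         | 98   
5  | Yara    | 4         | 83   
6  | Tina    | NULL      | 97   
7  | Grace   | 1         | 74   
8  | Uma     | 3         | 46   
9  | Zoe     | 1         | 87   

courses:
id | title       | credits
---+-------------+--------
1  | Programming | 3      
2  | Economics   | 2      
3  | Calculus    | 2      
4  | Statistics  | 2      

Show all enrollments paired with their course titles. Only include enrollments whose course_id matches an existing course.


INNER JOIN keeps only enrollments rows whose course_id matches an id in courses. Walk through each enrollment:
  - enrollment 1 (Olivia): course_id=4 -> matches Statistics
  - enrollment 2 (Ivan): course_id=1 -> matches Programming
  - enrollment 3 (Dana): course_id=2 -> matches Economics
  - enrollment 4 (Eli): course_id=3 -> matches Calculus
  - enrollment 5 (Yara): course_id=4 -> matches Statistics
  - enrollment 6 (Tina): course_id=NULL, no match -> dropped
  - enrollment 7 (Grace): course_id=1 -> matches Programming
  - enrollment 8 (Uma): course_id=3 -> matches Calculus
  - enrollment 9 (Zoe): course_id=1 -> matches Programming
So 1 of 9 rows is dropped.

SQL:
SELECT a.student, b.title AS course
FROM enrollments a
INNER JOIN courses b ON a.course_id = b.id

Result:
student | course     
--------+------------
Olivia  | Statistics 
Ivan    | Programming
Dana    | Economics  
Eli     | Calculus   
Yara    | Statistics 
Grace   | Programming
Uma     | Calculus   
Zoe     | Programming


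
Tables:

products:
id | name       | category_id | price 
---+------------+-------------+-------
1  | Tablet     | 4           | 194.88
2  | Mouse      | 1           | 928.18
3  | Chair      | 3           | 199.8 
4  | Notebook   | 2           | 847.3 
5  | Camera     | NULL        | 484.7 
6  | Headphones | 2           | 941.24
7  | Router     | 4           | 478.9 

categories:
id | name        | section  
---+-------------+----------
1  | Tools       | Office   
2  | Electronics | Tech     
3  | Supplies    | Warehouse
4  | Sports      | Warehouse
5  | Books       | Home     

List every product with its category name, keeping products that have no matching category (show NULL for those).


LEFT JOIN keeps every row from products (the left table); where category_id has no match in categories, the category columns become NULL. Walk through each product:
  - product 1 (Tablet): category_id=4 -> matches Sports
  - product 2 (Mouse): category_id=1 -> matches Tools
  - product 3 (Chair): category_id=3 -> matches Supplies
  - product 4 (Notebook): category_id=2 -> matches Electronics
  - product 5 (Camera): category_id=NULL, no match -> kept with NULL
  - product 6 (Headphones): category_id=2 -> matches Electronics
  - product 7 (Router): category_id=4 -> matches Sports
All 7 rows appear; 1 has NULL category.

SQL:
SELECT a.name, b.name AS category
FROM products a
LEFT JOIN categories b ON a.category_id = b.id

Result:
name       | category   
-----------+------------
Tablet     | Sports     
Mouse      | Tools      
Chair      | Supplies   
Notebook   | Electronics
Camera     | NULL       
Headphones | Electronics
Router     | Sports     


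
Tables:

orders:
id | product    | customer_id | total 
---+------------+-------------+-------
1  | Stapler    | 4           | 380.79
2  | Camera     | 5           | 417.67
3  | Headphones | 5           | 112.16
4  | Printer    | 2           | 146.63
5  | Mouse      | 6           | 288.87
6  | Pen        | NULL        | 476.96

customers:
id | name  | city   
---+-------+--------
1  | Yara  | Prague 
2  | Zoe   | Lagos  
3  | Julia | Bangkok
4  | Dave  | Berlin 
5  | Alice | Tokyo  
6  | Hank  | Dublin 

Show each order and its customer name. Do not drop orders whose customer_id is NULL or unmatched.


LEFT JOIN keeps every row from orders (the left table); where customer_id has no match in customers, the customer columns become NULL. Walk through each order:
  - order 1 (Stapler): customer_id=4 -> matches Dave
  - order 2 (Camera): customer_id=5 -> matches Alice
  - order 3 (Headphones): customer_id=5 -> matches Alice
  - order 4 (Printer): customer_id=2 -> matches Zoe
  - order 5 (Mouse): customer_id=6 -> matches Hank
  - order 6 (Pen): customer_id=NULL, no match -> kept with NULL
All 6 rows appear; 1 has NULL customer.

SQL:
SELECT a.product, b.name AS customer
FROM orders a
LEFT JOIN customers b ON a.customer_id = b.id

Result:
product    | customer
-----------+---------
Stapler    | Dave    
Camera     | Alice   
Headphones | Alice   
Printer    | Zoe     
Mouse      | Hank    
Pen        | NULL    


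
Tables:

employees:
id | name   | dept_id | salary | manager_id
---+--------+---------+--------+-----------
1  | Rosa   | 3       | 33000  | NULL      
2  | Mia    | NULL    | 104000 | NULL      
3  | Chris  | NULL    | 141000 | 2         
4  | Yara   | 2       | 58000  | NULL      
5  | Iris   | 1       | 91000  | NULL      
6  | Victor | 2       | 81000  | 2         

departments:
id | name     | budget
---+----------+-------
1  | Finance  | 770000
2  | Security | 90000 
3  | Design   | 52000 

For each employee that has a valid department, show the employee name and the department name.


INNER JOIN keeps only employees rows whose dept_id matches an id in departments. Walk through each employee:
  - employee 1 (Rosa): dept_id=3 -> matches Design
  - employee 2 (Mia): dept_id=NULL, no match -> dropped
  - employee 3 (Chris): dept_id=NULL, no match -> dropped
  - employee 4 (Yara): dept_id=2 -> matches Security
  - employee 5 (Iris): dept_id=1 -> matches Finance
  - employee 6 (Victor): dept_id=2 -> matches Security
So 2 of 6 rows are dropped.

SQL:
SELECT a.name, b.name AS department
FROM employees a
INNER JOIN departments b ON a.dept_id = b.id

Result:
name   | department
-------+-----------
Rosa   | Design    
Yara   | Security  
Iris   | Finance   
Victor | Security  


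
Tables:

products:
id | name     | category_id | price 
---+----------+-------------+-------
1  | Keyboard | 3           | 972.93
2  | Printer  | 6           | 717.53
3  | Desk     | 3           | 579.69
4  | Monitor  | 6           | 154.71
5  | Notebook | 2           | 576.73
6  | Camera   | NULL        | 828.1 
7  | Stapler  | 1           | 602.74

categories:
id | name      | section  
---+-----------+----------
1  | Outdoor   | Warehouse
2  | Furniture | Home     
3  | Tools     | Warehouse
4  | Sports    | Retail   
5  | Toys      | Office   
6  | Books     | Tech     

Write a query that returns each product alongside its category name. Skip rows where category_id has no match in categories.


INNER JOIN keeps only products rows whose category_id matches an id in categories. Walk through each product:
  - product 1 (Keyboard): category_id=3 -> matches Tools
  - product 2 (Printer): category_id=6 -> matches Books
  - product 3 (Desk): category_id=3 -> matches Tools
  - product 4 (Monitor): category_id=6 -> matches Books
  - product 5 (Notebook): category_id=2 -> matches Furniture
  - product 6 (Camera): category_id=NULL, no match -> dropped
  - product 7 (Stapler): category_id=1 -> matches Outdoor
So 1 of 7 rows is dropped.

SQL:
SELECT a.name, b.name AS category
FROM products a
INNER JOIN categories b ON a.category_id = b.id

Result:
name     | category 
---------+----------
Keyboard | Tools    
Printer  | Books    
Desk     | Tools    
Monitor  | Books    
Notebook | Furniture
Stapler  | Outdoor  


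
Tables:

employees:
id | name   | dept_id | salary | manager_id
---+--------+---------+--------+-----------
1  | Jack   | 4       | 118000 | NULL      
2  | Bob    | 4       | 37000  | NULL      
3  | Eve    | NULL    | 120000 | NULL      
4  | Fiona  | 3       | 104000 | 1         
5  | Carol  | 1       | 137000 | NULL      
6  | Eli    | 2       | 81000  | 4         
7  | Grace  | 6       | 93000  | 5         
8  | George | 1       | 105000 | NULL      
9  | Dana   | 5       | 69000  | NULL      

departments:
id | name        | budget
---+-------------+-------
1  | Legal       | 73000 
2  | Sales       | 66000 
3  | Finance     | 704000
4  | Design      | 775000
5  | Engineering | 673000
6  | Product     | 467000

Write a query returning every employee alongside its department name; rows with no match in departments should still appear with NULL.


LEFT JOIN keeps every row from employees (the left table); where dept_id has no match in departments, the department columns become NULL. Walk through each employee:
  - employee 1 (Jack): dept_id=4 -> matches Design
  - employee 2 (Bob): dept_id=4 -> matches Design
  - employee 3 (Eve): dept_id=NULL, no match -> kept with NULL
  - employee 4 (Fiona): dept_id=3 -> matches Finance
  - employee 5 (Carol): dept_id=1 -> matches Legal
  - employee 6 (Eli): dept_id=2 -> matches Sales
  - employee 7 (Grace): dept_id=6 -> matches Product
  - employee 8 (George): dept_id=1 -> matches Legal
  - employee 9 (Dana): dept_id=5 -> matches Engineering
All 9 rows appear; 1 has NULL department.

SQL:
SELECT a.name, b.name AS department
FROM employees a
LEFT JOIN departments b ON a.dept_id = b.id

Result:
name   | department 
-------+------------
Jack   | Design     
Bob    | Design     
Eve    | NULL       
Fiona  | Finance    
Carol  | Legal      
Eli    | Sales      
Grace  | Product    
George | Legal      
Dana   | Engineering


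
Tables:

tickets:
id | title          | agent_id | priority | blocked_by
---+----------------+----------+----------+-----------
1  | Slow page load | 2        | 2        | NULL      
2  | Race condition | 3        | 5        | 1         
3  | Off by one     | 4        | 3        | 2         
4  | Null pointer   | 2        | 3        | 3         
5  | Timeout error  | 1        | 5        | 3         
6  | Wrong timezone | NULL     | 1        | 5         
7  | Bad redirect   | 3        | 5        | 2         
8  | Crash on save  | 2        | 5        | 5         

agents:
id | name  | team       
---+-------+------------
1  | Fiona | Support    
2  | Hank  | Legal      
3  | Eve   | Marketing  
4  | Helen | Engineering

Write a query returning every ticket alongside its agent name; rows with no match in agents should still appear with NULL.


LEFT JOIN keeps every row from tickets (the left table); where agent_id has no match in agents, the agent columns become NULL. Walk through each ticket:
  - ticket 1 (Slow page load): agent_id=2 -> matches Hank
  - ticket 2 (Race condition): agent_id=3 -> matches Eve
  - ticket 3 (Off by one): agent_id=4 -> matches Helen
  - ticket 4 (Null pointer): agent_id=2 -> matches Hank
  - ticket 5 (Timeout error): agent_id=1 -> matches Fiona
  - ticket 6 (Wrong timezone): agent_id=NULL, no match -> kept with NULL
  - ticket 7 (Bad redirect): agent_id=3 -> matches Eve
  - ticket 8 (Crash on save): agent_id=2 -> matches Hank
All 8 rows appear; 1 has NULL agent.

SQL:
SELECT a.title, b.name AS agent
FROM tickets a
LEFT JOIN agents b ON a.agent_id = b.id

Result:
title          | agent
---------------+------
Slow page load | Hank 
Race condition | Eve  
Off by one     | Helen
Null pointer   | Hank 
Timeout error  | Fiona
Wrong timezone | NULL 
Bad redirect   | Eve  
Crash on save  | Hank 


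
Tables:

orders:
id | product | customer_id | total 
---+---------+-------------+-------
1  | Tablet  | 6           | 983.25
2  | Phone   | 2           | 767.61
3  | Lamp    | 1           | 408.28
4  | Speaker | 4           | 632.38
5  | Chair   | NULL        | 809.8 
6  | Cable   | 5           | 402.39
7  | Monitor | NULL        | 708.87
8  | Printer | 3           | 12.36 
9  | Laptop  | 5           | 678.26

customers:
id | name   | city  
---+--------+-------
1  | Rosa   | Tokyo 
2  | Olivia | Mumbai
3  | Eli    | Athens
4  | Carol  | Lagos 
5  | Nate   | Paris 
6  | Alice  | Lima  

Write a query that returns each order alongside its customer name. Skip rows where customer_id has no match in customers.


INNER JOIN keeps only orders rows whose customer_id matches an id in customers. Walk through each order:
  - order 1 (Tablet): customer_id=6 -> matches Alice
  - order 2 (Phone): customer_id=2 -> matches Olivia
  - order 3 (Lamp): customer_id=1 -> matches Rosa
  - order 4 (Speaker): customer_id=4 -> matches Carol
  - order 5 (Chair): customer_id=NULL, no match -> dropped
  - order 6 (Cable): customer_id=5 -> matches Nate
  - order 7 (Monitor): customer_id=NULL, no match -> dropped
  - order 8 (Printer): customer_id=3 -> matches Eli
  - order 9 (Laptop): customer_id=5 -> matches Nate
So 2 of 9 rows are dropped.

SQL:
SELECT a.product, b.name AS customer
FROM orders a
INNER JOIN customers b ON a.customer_id = b.id

Result:
product | customer
--------+---------
Tablet  | Alice   
Phone   | Olivia  
Lamp    | Rosa    
Speaker | Carol   
Cable   | Nate    
Printer | Eli     
Laptop  | Nate    


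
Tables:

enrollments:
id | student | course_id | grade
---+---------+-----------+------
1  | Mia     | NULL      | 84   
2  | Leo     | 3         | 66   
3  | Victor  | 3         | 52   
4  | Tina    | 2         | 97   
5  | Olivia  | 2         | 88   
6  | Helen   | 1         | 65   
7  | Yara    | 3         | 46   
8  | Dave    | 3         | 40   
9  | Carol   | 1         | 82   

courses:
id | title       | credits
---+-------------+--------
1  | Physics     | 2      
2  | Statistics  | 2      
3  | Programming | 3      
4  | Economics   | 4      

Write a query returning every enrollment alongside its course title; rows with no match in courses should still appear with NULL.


LEFT JOIN keeps every row from enrollments (the left table); where course_id has no match in courses, the course columns become NULL. Walk through each enrollment:
  - enrollment 1 (Mia): course_id=NULL, no match -> kept with NULL
  - enrollment 2 (Leo): course_id=3 -> matches Programming
  - enrollment 3 (Victor): course_id=3 -> matches Programming
  - enrollment 4 (Tina): course_id=2 -> matches Statistics
  - enrollment 5 (Olivia): course_id=2 -> matches Statistics
  - enrollment 6 (Helen): course_id=1 -> matches Physics
  - enrollment 7 (Yara): course_id=3 -> matches Programming
  - enrollment 8 (Dave): course_id=3 -> matches Programming
  - enrollment 9 (Carol): course_id=1 -> matches Physics
All 9 rows appear; 1 has NULL course.

SQL:
SELECT a.student, b.title AS course
FROM enrollments a
LEFT JOIN courses b ON a.course_id = b.id

Result:
student | course     
--------+------------
Mia     | NULL       
Leo     | Programming
Victor  | Programming
Tina    | Statistics 
Olivia  | Statistics 
Helen   | Physics    
Yara    | Programming
Dave    | Programming
Carol   | Physics    


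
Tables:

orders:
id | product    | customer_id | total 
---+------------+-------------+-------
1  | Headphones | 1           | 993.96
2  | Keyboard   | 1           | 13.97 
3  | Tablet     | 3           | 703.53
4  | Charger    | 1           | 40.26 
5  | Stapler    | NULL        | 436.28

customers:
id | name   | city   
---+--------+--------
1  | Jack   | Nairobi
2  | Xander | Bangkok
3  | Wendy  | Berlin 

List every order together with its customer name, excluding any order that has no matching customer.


INNER JOIN keeps only orders rows whose customer_id matches an id in customers. Walk through each order:
  - order 1 (Headphones): customer_id=1 -> matches Jack
  - order 2 (Keyboard): customer_id=1 -> matches Jack
  - order 3 (Tablet): customer_id=3 -> matches Wendy
  - order 4 (Charger): customer_id=1 -> matches Jack
  - order 5 (Stapler): customer_id=NULL, no match -> dropped
So 1 of 5 rows is dropped.

SQL:
SELECT a.product, b.name AS customer
FROM orders a
INNER JOIN customers b ON a.customer_id = b.id

Result:
product    | customer
-----------+---------
Headphones | Jack    
Keyboard   | Jack    
Tablet     | Wendy   
Charger    | Jack    


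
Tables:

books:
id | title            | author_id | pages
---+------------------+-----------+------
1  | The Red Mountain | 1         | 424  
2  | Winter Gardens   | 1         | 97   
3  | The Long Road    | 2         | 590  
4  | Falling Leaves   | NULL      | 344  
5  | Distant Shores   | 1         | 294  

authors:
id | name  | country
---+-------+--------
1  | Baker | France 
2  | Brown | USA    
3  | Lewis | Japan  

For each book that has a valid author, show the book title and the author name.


INNER JOIN keeps only books rows whose author_id matches an id in authors. Walk through each book:
  - book 1 (The Red Mountain): author_id=1 -> matches Baker
  - book 2 (Winter Gardens): author_id=1 -> matches Baker
  - book 3 (The Long Road): author_id=2 -> matches Brown
  - book 4 (Falling Leaves): author_id=NULL, no match -> dropped
  - book 5 (Distant Shores): author_id=1 -> matches Baker
So 1 of 5 rows is dropped.

SQL:
SELECT a.title, b.name AS author
FROM books a
INNER JOIN authors b ON a.author_id = b.id

Result:
title            | author
-----------------+-------
The Red Mountain | Baker 
Winter Gardens   | Baker 
The Long Road    | Brown 
Distant Shores   | Baker 


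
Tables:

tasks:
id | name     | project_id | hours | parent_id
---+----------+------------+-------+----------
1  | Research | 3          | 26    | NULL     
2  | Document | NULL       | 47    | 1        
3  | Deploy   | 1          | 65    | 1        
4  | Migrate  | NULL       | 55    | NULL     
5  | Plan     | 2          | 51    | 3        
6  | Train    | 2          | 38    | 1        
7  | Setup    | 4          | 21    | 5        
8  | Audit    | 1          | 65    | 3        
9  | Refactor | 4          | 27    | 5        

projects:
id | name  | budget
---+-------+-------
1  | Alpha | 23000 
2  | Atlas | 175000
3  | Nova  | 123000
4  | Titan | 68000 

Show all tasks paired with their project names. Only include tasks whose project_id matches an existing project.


INNER JOIN keeps only tasks rows whose project_id matches an id in projects. Walk through each task:
  - task 1 (Research): project_id=3 -> matches Nova
  - task 2 (Document): project_id=NULL, no match -> dropped
  - task 3 (Deploy): project_id=1 -> matches Alpha
  - task 4 (Migrate): project_id=NULL, no match -> dropped
  - task 5 (Plan): project_id=2 -> matches Atlas
  - task 6 (Train): project_id=2 -> matches Atlas
  - task 7 (Setup): project_id=4 -> matches Titan
  - task 8 (Audit): project_id=1 -> matches Alpha
  - task 9 (Refactor): project_id=4 -> matches Titan
So 2 of 9 rows are dropped.

SQL:
SELECT a.name, b.name AS project
FROM tasks a
INNER JOIN projects b ON a.project_id = b.id

Result:
name     | project
---------+--------
Research | Nova   
Deploy   | Alpha  
Plan     | Atlas  
Train    | Atlas  
Setup    | Titan  
Audit    | Alpha  
Refactor | Titan  


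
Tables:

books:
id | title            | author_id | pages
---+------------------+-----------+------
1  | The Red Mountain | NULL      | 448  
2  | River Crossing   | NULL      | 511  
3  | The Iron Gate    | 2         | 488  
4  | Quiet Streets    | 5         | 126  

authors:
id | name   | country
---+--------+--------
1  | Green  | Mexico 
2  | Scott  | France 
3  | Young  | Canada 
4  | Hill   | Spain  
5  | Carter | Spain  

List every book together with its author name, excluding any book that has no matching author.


INNER JOIN keeps only books rows whose author_id matches an id in authors. Walk through each book:
  - book 1 (The Red Mountain): author_id=NULL, no match -> dropped
  - book 2 (River Crossing): author_id=NULL, no match -> dropped
  - book 3 (The Iron Gate): author_id=2 -> matches Scott
  - book 4 (Quiet Streets): author_id=5 -> matches Carter
So 2 of 4 rows are dropped.

SQL:
SELECT a.title, b.name AS author
FROM books a
INNER JOIN authors b ON a.author_id = b.id

Result:
title         | author
--------------+-------
The Iron Gate | Scott 
Quiet Streets | Carter


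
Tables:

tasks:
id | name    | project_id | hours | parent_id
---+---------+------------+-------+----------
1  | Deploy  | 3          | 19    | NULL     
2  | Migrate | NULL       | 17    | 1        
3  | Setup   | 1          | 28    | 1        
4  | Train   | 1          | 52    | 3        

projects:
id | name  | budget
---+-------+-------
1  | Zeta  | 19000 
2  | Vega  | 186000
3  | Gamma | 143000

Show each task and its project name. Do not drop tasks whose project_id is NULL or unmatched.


LEFT JOIN keeps every row from tasks (the left table); where project_id has no match in projects, the project columns become NULL. Walk through each task:
  - task 1 (Deploy): project_id=3 -> matches Gamma
  - task 2 (Migrate): project_id=NULL, no match -> kept with NULL
  - task 3 (Setup): project_id=1 -> matches Zeta
  - task 4 (Train): project_id=1 -> matches Zeta
All 4 rows appear; 1 has NULL project.

SQL:
SELECT a.name, b.name AS project
FROM tasks a
LEFT JOIN projects b ON a.project_id = b.id

Result:
name    | project
--------+--------
Deploy  | Gamma  
Migrate | NULL   
Setup   | Zeta   
Train   | Zeta   


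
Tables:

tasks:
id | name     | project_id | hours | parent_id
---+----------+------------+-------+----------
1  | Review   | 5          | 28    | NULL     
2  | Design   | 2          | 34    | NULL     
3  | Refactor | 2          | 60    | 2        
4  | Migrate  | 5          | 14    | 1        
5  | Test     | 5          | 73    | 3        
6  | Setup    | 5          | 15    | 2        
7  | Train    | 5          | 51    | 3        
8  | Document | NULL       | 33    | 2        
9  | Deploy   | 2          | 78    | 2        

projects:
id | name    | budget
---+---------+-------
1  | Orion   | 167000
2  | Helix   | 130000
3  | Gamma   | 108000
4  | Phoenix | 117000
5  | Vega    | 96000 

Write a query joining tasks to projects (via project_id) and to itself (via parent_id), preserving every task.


Two LEFT JOINs from the same base table tasks: one to projects via project_id, one to tasks itself via parent_id. Both are LEFT so every task is preserved.
Match against projects:
  - task 1 (Review): project_id=5 -> matches Vega
  - task 2 (Design): project_id=2 -> matches Helix
  - task 3 (Refactor): project_id=2 -> matches Helix
  - task 4 (Migrate): project_id=5 -> matches Vega
  - task 5 (Test): project_id=5 -> matches Vega
  - task 6 (Setup): project_id=5 -> matches Vega
  - task 7 (Train): project_id=5 -> matches Vega
  - task 8 (Document): project_id=NULL, no match -> kept with NULL
  - task 9 (Deploy): project_id=2 -> matches Helix
Match against tasks (self):
  - task 1 (Review): parent_id=NULL -> NULL
  - task 2 (Design): parent_id=NULL -> NULL
  - task 3 (Refactor): parent_id=2 -> Design
  - task 4 (Migrate): parent_id=1 -> Review
  - task 5 (Test): parent_id=3 -> Refactor
  - task 6 (Setup): parent_id=2 -> Design
  - task 7 (Train): parent_id=3 -> Refactor
  - task 8 (Document): parent_id=2 -> Design
  - task 9 (Deploy): parent_id=2 -> Design

SQL:
SELECT a.name, b.name AS project, c.name AS parent
FROM tasks a
LEFT JOIN projects b ON a.project_id = b.id
LEFT JOIN tasks c ON a.parent_id = c.id

Result:
name     | project | parent  
---------+---------+---------
Review   | Vega    | NULL    
Design   | Helix   | NULL    
Refactor | Helix   | Design  
Migrate  | Vega    | Review  
Test     | Vega    | Refactor
Setup    | Vega    | Design  
Train    | Vega    | Refactor
Document | NULL    | Design  
Deploy   | Helix   | Design  


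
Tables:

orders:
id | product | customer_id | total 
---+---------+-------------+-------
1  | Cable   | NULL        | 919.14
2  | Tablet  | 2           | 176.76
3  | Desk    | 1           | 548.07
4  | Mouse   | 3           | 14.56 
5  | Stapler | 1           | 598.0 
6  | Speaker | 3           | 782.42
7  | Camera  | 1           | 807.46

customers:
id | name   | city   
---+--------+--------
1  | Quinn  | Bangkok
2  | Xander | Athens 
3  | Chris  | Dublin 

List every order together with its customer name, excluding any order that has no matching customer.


INNER JOIN keeps only orders rows whose customer_id matches an id in customers. Walk through each order:
  - order 1 (Cable): customer_id=NULL, no match -> dropped
  - order 2 (Tablet): customer_id=2 -> matches Xander
  - order 3 (Desk): customer_id=1 -> matches Quinn
  - order 4 (Mouse): customer_id=3 -> matches Chris
  - order 5 (Stapler): customer_id=1 -> matches Quinn
  - order 6 (Speaker): customer_id=3 -> matches Chris
  - order 7 (Camera): customer_id=1 -> matches Quinn
So 1 of 7 rows is dropped.

SQL:
SELECT a.product, b.name AS customer
FROM orders a
INNER JOIN customers b ON a.customer_id = b.id

Result:
product | customer
--------+---------
Tablet  | Xander  
Desk    | Quinn   
Mouse   | Chris   
Stapler | Quinn   
Speaker | Chris   
Camera  | Quinn   


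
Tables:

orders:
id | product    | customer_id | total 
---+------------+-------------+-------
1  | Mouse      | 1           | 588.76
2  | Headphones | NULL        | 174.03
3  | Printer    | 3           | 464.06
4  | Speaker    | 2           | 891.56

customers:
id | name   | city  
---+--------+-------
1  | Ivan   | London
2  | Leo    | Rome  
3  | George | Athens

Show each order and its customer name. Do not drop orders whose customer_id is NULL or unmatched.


LEFT JOIN keeps every row from orders (the left table); where customer_id has no match in customers, the customer columns become NULL. Walk through each order:
  - order 1 (Mouse): customer_id=1 -> matches Ivan
  - order 2 (Headphones): customer_id=NULL, no match -> kept with NULL
  - order 3 (Printer): customer_id=3 -> matches George
  - order 4 (Speaker): customer_id=2 -> matches Leo
All 4 rows appear; 1 has NULL customer.

SQL:
SELECT a.product, b.name AS customer
FROM orders a
LEFT JOIN customers b ON a.customer_id = b.id

Result:
product    | customer
-----------+---------
Mouse      | Ivan    
Headphones | NULL    
Printer    | George  
Speaker    | Leo     


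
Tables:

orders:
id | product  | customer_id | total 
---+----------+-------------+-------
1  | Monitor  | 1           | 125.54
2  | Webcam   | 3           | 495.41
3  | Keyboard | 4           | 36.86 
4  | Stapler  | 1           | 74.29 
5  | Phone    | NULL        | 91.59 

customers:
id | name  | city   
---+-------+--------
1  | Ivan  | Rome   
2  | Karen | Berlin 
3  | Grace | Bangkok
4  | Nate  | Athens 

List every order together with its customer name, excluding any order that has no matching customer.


INNER JOIN keeps only orders rows whose customer_id matches an id in customers. Walk through each order:
  - order 1 (Monitor): customer_id=1 -> matches Ivan
  - order 2 (Webcam): customer_id=3 -> matches Grace
  - order 3 (Keyboard): customer_id=4 -> matches Nate
  - order 4 (Stapler): customer_id=1 -> matches Ivan
  - order 5 (Phone): customer_id=NULL, no match -> dropped
So 1 of 5 rows is dropped.

SQL:
SELECT a.product, b.name AS customer
FROM orders a
INNER JOIN customers b ON a.customer_id = b.id

Result:
product  | customer
---------+---------
Monitor  | Ivan    
Webcam   | Grace   
Keyboard | Nate    
Stapler  | Ivan    


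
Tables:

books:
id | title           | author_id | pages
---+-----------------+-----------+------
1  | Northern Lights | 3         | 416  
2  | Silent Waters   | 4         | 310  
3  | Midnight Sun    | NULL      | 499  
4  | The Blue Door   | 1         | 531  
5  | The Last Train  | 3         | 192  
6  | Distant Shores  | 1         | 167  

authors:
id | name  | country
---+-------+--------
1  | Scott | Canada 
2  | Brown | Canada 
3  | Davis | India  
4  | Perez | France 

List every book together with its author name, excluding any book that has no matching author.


INNER JOIN keeps only books rows whose author_id matches an id in authors. Walk through each book:
  - book 1 (Northern Lights): author_id=3 -> matches Davis
  - book 2 (Silent Waters): author_id=4 -> matches Perez
  - book 3 (Midnight Sun): author_id=NULL, no match -> dropped
  - book 4 (The Blue Door): author_id=1 -> matches Scott
  - book 5 (The Last Train): author_id=3 -> matches Davis
  - book 6 (Distant Shores): author_id=1 -> matches Scott
So 1 of 6 rows is dropped.

SQL:
SELECT a.title, b.name AS author
FROM books a
INNER JOIN authors b ON a.author_id = b.id

Result:
title           | author
----------------+-------
Northern Lights | Davis 
Silent Waters   | Perez 
The Blue Door   | Scott 
The Last Train  | Davis 
Distant Shores  | Scott 


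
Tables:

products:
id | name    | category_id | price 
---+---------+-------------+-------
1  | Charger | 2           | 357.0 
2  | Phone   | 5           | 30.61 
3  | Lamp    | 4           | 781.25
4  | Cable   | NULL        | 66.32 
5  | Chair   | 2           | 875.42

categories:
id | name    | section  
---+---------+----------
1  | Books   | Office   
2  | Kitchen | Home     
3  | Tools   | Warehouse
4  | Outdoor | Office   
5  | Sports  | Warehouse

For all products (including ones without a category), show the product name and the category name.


LEFT JOIN keeps every row from products (the left table); where category_id has no match in categories, the category columns become NULL. Walk through each product:
  - product 1 (Charger): category_id=2 -> matches Kitchen
  - product 2 (Phone): category_id=5 -> matches Sports
  - product 3 (Lamp): category_id=4 -> matches Outdoor
  - product 4 (Cable): category_id=NULL, no match -> kept with NULL
  - product 5 (Chair): category_id=2 -> matches Kitchen
All 5 rows appear; 1 has NULL category.

SQL:
SELECT a.name, b.name AS category
FROM products a
LEFT JOIN categories b ON a.category_id = b.id

Result:
name    | category
--------+---------
Charger | Kitchen 
Phone   | Sports  
Lamp    | Outdoor 
Cable   | NULL    
Chair   | Kitchen 


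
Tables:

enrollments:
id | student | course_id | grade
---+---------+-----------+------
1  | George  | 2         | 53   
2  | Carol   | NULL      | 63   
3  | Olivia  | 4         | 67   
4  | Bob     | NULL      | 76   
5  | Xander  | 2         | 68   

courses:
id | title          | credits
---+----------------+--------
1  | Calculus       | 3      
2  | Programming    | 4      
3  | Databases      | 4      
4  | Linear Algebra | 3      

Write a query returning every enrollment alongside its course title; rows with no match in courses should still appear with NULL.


LEFT JOIN keeps every row from enrollments (the left table); where course_id has no match in courses, the course columns become NULL. Walk through each enrollment:
  - enrollment 1 (George): course_id=2 -> matches Programming
  - enrollment 2 (Carol): course_id=NULL, no match -> kept with NULL
  - enrollment 3 (Olivia): course_id=4 -> matches Linear Algebra
  - enrollment 4 (Bob): course_id=NULL, no match -> kept with NULL
  - enrollment 5 (Xander): course_id=2 -> matches Programming
All 5 rows appear; 2 have NULL course.

SQL:
SELECT a.student, b.title AS course
FROM enrollments a
LEFT JOIN courses b ON a.course_id = b.id

Result:
student | course        
--------+---------------
George  | Programming   
Carol   | NULL          
Olivia  | Linear Algebra
Bob     | NULL          
Xander  | Programming   


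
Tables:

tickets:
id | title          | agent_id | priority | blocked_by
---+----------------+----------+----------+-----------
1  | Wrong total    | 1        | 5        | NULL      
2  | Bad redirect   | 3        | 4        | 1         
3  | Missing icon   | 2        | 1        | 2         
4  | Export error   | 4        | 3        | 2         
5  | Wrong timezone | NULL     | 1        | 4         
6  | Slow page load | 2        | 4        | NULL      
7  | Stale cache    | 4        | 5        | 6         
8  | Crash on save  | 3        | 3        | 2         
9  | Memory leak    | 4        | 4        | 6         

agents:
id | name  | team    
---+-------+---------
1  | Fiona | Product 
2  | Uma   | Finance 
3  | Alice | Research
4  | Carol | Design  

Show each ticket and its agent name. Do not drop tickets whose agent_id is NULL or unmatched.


LEFT JOIN keeps every row from tickets (the left table); where agent_id has no match in agents, the agent columns become NULL. Walk through each ticket:
  - ticket 1 (Wrong total): agent_id=1 -> matches Fiona
  - ticket 2 (Bad redirect): agent_id=3 -> matches Alice
  - ticket 3 (Missing icon): agent_id=2 -> matches Uma
  - ticket 4 (Export error): agent_id=4 -> matches Carol
  - ticket 5 (Wrong timezone): agent_id=NULL, no match -> kept with NULL
  - ticket 6 (Slow page load): agent_id=2 -> matches Uma
  - ticket 7 (Stale cache): agent_id=4 -> matches Carol
  - ticket 8 (Crash on save): agent_id=3 -> matches Alice
  - ticket 9 (Memory leak): agent_id=4 -> matches Carol
All 9 rows appear; 1 has NULL agent.

SQL:
SELECT a.title, b.name AS agent
FROM tickets a
LEFT JOIN agents b ON a.agent_id = b.id

Result:
title          | agent
---------------+------
Wrong total    | Fiona
Bad redirect   | Alice
Missing icon   | Uma  
Export error   | Carol
Wrong timezone | NULL 
Slow page load | Uma  
Stale cache    | Carol
Crash on save  | Alice
Memory leak    | Carol


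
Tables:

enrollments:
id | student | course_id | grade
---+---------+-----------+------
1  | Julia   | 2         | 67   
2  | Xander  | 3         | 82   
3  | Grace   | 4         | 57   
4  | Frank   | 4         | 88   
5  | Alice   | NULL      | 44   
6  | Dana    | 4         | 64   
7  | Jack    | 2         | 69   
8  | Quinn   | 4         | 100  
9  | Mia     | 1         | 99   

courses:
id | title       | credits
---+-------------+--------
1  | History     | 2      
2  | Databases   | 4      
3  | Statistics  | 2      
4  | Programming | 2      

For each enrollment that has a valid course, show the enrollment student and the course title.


INNER JOIN keeps only enrollments rows whose course_id matches an id in courses. Walk through each enrollment:
  - enrollment 1 (Julia): course_id=2 -> matches Databases
  - enrollment 2 (Xander): course_id=3 -> matches Statistics
  - enrollment 3 (Grace): course_id=4 -> matches Programming
  - enrollment 4 (Frank): course_id=4 -> matches Programming
  - enrollment 5 (Alice): course_id=NULL, no match -> dropped
  - enrollment 6 (Dana): course_id=4 -> matches Programming
  - enrollment 7 (Jack): course_id=2 -> matches Databases
  - enrollment 8 (Quinn): course_id=4 -> matches Programming
  - enrollment 9 (Mia): course_id=1 -> matches History
So 1 of 9 rows is dropped.

SQL:
SELECT a.student, b.title AS course
FROM enrollments a
INNER JOIN courses b ON a.course_id = b.id

Result:
student | course     
--------+------------
Julia   | Databases  
Xander  | Statistics 
Grace   | Programming
Frank   | Programming
Dana    | Programming
Jack    | Databases  
Quinn   | Programming
Mia     | History    


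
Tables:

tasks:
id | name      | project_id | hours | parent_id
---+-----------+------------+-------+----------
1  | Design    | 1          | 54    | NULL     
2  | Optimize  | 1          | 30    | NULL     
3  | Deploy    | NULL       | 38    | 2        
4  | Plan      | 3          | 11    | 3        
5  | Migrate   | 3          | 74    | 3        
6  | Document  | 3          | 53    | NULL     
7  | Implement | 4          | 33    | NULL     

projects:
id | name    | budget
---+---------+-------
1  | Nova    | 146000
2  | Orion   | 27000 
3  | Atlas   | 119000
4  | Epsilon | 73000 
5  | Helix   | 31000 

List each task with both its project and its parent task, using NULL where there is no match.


Two LEFT JOINs from the same base table tasks: one to projects via project_id, one to tasks itself via parent_id. Both are LEFT so every task is preserved.
Match against projects:
  - task 1 (Design): project_id=1 -> matches Nova
  - task 2 (Optimize): project_id=1 -> matches Nova
  - task 3 (Deploy): project_id=NULL, no match -> kept with NULL
  - task 4 (Plan): project_id=3 -> matches Atlas
  - task 5 (Migrate): project_id=3 -> matches Atlas
  - task 6 (Document): project_id=3 -> matches Atlas
  - task 7 (Implement): project_id=4 -> matches Epsilon
Match against tasks (self):
  - task 1 (Design): parent_id=NULL -> NULL
  - task 2 (Optimize): parent_id=NULL -> NULL
  - task 3 (Deploy): parent_id=2 -> Optimize
  - task 4 (Plan): parent_id=3 -> Deploy
  - task 5 (Migrate): parent_id=3 -> Deploy
  - task 6 (Document): parent_id=NULL -> NULL
  - task 7 (Implement): parent_id=NULL -> NULL

SQL:
SELECT a.name, b.name AS project, c.name AS parent
FROM tasks a
LEFT JOIN projects b ON a.project_id = b.id
LEFT JOIN tasks c ON a.parent_id = c.id

Result:
name      | project | parent  
----------+---------+---------
Design    | Nova    | NULL    
Optimize  | Nova    | NULL    
Deploy    | NULL    | Optimize
Plan      | Atlas   | Deploy  
Migrate   | Atlas   | Deploy  
Document  | Atlas   | NULL    
Implement | Epsilon | NULL    


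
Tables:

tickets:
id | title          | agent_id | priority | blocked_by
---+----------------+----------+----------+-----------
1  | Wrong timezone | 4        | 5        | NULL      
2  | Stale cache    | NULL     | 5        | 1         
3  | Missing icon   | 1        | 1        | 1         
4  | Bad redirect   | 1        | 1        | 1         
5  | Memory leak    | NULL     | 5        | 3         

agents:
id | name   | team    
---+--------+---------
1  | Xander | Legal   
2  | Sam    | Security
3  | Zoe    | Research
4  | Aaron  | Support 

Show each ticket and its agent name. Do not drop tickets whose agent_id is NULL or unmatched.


LEFT JOIN keeps every row from tickets (the left table); where agent_id has no match in agents, the agent columns become NULL. Walk through each ticket:
  - ticket 1 (Wrong timezone): agent_id=4 -> matches Aaron
  - ticket 2 (Stale cache): agent_id=NULL, no match -> kept with NULL
  - ticket 3 (Missing icon): agent_id=1 -> matches Xander
  - ticket 4 (Bad redirect): agent_id=1 -> matches Xander
  - ticket 5 (Memory leak): agent_id=NULL, no match -> kept with NULL
All 5 rows appear; 2 have NULL agent.

SQL:
SELECT a.title, b.name AS agent
FROM tickets a
LEFT JOIN agents b ON a.agent_id = b.id

Result:
title          | agent 
---------------+-------
Wrong timezone | Aaron 
Stale cache    | NULL  
Missing icon   | Xander
Bad redirect   | Xander
Memory leak    | NULL  


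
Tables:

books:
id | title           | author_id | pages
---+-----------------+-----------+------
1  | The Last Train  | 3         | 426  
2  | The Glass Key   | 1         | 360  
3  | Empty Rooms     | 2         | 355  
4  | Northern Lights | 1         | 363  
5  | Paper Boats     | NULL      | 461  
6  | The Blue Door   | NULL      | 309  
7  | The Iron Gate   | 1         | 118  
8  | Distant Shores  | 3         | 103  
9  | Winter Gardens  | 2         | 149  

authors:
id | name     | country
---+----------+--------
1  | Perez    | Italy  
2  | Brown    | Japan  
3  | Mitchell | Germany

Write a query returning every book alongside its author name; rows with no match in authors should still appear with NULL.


LEFT JOIN keeps every row from books (the left table); where author_id has no match in authors, the author columns become NULL. Walk through each book:
  - book 1 (The Last Train): author_id=3 -> matches Mitchell
  - book 2 (The Glass Key): author_id=1 -> matches Perez
  - book 3 (Empty Rooms): author_id=2 -> matches Brown
  - book 4 (Northern Lights): author_id=1 -> matches Perez
  - book 5 (Paper Boats): author_id=NULL, no match -> kept with NULL
  - book 6 (The Blue Door): author_id=NULL, no match -> kept with NULL
  - book 7 (The Iron Gate): author_id=1 -> matches Perez
  - book 8 (Distant Shores): author_id=3 -> matches Mitchell
  - book 9 (Winter Gardens): author_id=2 -> matches Brown
All 9 rows appear; 2 have NULL author.

SQL:
SELECT a.title, b.name AS author
FROM books a
LEFT JOIN authors b ON a.author_id = b.id

Result:
title           | author  
----------------+---------
The Last Train  | Mitchell
The Glass Key   | Perez   
Empty Rooms     | Brown   
Northern Lights | Perez   
Paper Boats     | NULL    
The Blue Door   | NULL    
The Iron Gate   | Perez   
Distant Shores  | Mitchell
Winter Gardens  | Brown   
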